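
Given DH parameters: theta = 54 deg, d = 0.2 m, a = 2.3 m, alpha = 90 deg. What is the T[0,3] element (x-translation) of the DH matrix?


T[0,3] = a * cos(theta)
= 2.3 * cos(54 deg)
= 2.3 * 0.5878
= 1.3519


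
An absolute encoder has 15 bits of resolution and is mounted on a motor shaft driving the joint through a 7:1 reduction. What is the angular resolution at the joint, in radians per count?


counts = 2^15 = 32768
effective counts at joint = 32768 * 7 = 229376
resolution = 2*pi / 229376
= 2.7393e-05 rad/count


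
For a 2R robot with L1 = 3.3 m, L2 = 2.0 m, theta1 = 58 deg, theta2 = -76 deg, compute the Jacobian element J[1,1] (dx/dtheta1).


J[1,1] = -L1*sin(t1) - L2*sin(t1+t2)
= -3.3*sin(58) - 2.0*sin(-18)
= -2.1805


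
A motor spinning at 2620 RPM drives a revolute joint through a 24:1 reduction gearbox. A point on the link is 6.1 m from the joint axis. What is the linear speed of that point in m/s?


omega_motor = 2620 * 2*pi/60 = 274.3658 rad/s
omega_joint = omega_motor / 24 = 11.4319 rad/s
v = omega_joint * r = 11.4319 * 6.1
= 69.7346 m/s


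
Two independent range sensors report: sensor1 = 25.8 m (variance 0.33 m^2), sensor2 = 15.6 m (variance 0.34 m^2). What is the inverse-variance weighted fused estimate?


w1 = (1/var1) / (1/var1 + 1/var2)
   = 3.0303 / (3.0303 + 2.9412) = 0.5075
w2 = 1 - w1 = 0.4925
fused = w1*s1 + w2*s2 = 13.0925 + 7.6836
= 20.7761 m


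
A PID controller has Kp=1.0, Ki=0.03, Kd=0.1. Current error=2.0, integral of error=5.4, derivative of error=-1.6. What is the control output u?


u = Kp*e + Ki*int(e) + Kd*de/dt
= 1.0*2.0 + 0.03*5.4 + 0.1*(-1.6)
= 2.0 + 0.162 + -0.16
= 2.002


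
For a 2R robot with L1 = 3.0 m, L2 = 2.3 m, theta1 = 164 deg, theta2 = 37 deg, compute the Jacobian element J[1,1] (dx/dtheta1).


J[1,1] = -L1*sin(t1) - L2*sin(t1+t2)
= -3.0*sin(164) - 2.3*sin(201)
= -0.0027


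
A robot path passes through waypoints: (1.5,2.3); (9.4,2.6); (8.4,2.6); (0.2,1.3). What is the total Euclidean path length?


Segment lengths:
  seg1 = sqrt((7.9)^2 + (0.3)^2) = 7.9057
  seg2 = sqrt((-1.0)^2 + (0.0)^2) = 1.0
  seg3 = sqrt((-8.2)^2 + (-1.3)^2) = 8.3024
Total = 17.2081


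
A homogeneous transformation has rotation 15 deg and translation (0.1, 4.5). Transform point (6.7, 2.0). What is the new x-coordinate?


x' = cos(theta)*px - sin(theta)*py + tx
= 0.9659*6.7 - 0.2588*2.0 + 0.1
= 6.0541


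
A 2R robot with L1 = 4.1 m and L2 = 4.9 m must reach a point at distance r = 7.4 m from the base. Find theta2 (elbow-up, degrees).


cos(theta2) = (r^2 - L1^2 - L2^2) / (2*L1*L2)
cos(theta2) = (54.76 - 16.81 - 24.01) / 40.18
cos(theta2) = 0.346939
theta2 = 69.6998 degrees


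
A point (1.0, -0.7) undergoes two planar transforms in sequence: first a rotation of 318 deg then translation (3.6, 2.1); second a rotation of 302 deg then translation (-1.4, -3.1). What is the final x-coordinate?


After transform 1:
x1 = cos(318)*1.0 - sin(318)*-0.7 + 3.6 = 3.8748
y1 = sin(318)*1.0 + cos(318)*-0.7 + 2.1 = 0.9107
After transform 2:
x2 = cos(302)*3.8748 - sin(302)*0.9107 + -1.4
= 1.4256


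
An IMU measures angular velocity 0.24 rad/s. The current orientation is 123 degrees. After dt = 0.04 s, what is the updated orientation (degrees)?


delta_theta = w * dt = 0.24 * 0.04 = 0.0096 rad
= 0.55 deg
theta_new = 123 + 0.55 = 123.55 deg


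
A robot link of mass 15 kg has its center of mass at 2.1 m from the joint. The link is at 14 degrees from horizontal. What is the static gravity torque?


tau = m*g*L*cos(angle)
= 15 * 9.81 * 2.1 * cos(14 deg)
= 15 * 9.81 * 2.1 * 0.9703
= 299.8359 Nm


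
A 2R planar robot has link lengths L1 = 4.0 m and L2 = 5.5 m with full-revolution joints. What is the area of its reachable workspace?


r_max = L1 + L2 = 9.5 m
r_min = |L1 - L2| = 1.5 m
Area = pi*(r_max^2 - r_min^2)
= pi*(90.25 - 2.25)
= pi * 88.0
= 276.4602 m^2


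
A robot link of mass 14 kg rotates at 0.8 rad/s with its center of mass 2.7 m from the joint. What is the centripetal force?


F = m * omega^2 * r
= 14 * 0.8^2 * 2.7
= 14 * 0.64 * 2.7
= 24.192 N


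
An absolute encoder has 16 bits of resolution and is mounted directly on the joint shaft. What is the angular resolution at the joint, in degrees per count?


counts = 2^16 = 65536
resolution = 360 / 65536
= 0.0055 deg/count


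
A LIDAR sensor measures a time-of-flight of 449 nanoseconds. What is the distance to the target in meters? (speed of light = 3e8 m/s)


tof = 449 ns = 4.49e-07 s
dist = c * tof / 2
= 3e8 * 4.49e-07 / 2
= 67.35 m


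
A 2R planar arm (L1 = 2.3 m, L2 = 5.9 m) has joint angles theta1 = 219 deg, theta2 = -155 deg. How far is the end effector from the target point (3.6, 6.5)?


End effector via forward kinematics:
x = L1*cos(t1) + L2*cos(t1+t2) = 0.799
y = L1*sin(t1) + L2*sin(t1+t2) = 3.8554
Distance to target:
d = sqrt((3.6 - 0.799)^2 + (6.5 - 3.8554)^2)
= sqrt(7.8459 + 6.9937)
= 3.8522 m


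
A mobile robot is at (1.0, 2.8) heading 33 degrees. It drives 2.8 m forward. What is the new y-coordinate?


y_new = y0 + d*sin(theta)
= 2.8 + 2.8*sin(33)
= 2.8 + 1.525
= 4.325


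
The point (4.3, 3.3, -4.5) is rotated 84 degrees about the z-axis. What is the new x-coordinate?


Rotation about z-axis: x' = x*cos(theta) - y*sin(theta)
= 4.3 * 0.1045 - 3.3 * 0.9945
= -2.8324


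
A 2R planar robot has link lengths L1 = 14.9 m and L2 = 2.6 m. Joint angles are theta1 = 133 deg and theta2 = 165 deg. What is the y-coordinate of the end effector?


Convert angles to radians: theta1 = 2.3213, theta2 = 2.8798
y = L1*sin(theta1) + L2*sin(theta1+theta2)
y = 10.8972 + -2.2957
y = 8.6015


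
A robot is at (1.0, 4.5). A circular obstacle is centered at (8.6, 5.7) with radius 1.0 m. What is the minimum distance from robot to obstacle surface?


center_dist = sqrt((1.0-8.6)^2 + (4.5-5.7)^2)
= sqrt(57.76 + 1.44)
= 7.6942
min_dist = center_dist - radius = 7.6942 - 1.0 = 6.6942 m


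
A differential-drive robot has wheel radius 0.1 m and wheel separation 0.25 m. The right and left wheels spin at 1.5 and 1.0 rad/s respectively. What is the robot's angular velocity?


vR = r*wR = 0.1*1.5 = 0.15 m/s
vL = r*wL = 0.1*1.0 = 0.1 m/s
v = (vR+vL)/2 = 0.125 m/s
omega = (vR-vL)/L = 0.2 rad/s
angular velocity = 0.2 rad/s


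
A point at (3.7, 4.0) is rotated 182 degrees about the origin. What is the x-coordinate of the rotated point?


x' = x*cos(theta) - y*sin(theta)
cos(182 deg) = -0.9994, sin(182 deg) = -0.0349
x' = 3.7 * -0.9994 - 4.0 * -0.0349
= -3.6977 - -0.1396
= -3.5581


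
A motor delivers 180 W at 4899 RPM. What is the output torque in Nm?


omega = 4899 * 2*pi/60 = 513.0221 rad/s
tau = P / omega = 180 / 513.0221
= 0.3509 Nm


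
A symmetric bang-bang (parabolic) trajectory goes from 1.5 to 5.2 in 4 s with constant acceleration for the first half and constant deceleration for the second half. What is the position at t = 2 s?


Symmetric rest-to-rest: each phase covers (pf-p0)/2 in time T/2. 0.5*a*(T/2)^2 = (pf-p0)/2 => a = 4*(pf-p0)/T^2
a = 4*(5.2-1.5)/4^2 = 0.925
t = 2 is in the acceleration phase (t <= T/2).
p = p0 + 0.5*a*t^2 = 1.5 + 0.5*0.925*2^2
= 3.35


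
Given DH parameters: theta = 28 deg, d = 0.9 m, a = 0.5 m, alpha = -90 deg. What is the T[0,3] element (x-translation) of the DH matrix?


T[0,3] = a * cos(theta)
= 0.5 * cos(28 deg)
= 0.5 * 0.8829
= 0.4415


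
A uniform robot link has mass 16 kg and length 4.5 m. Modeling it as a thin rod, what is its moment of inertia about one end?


I = (1/3) * m * L^2
= (1/3) * 16 * 4.5^2
= 0.333333 * 16 * 20.25
= 108.0 kg*m^2


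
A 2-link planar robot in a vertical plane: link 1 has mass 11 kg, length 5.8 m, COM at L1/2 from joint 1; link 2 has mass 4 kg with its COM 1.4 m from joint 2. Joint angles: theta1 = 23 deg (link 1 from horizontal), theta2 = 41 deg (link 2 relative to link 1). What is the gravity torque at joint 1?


Horizontal distance from joint 1 to link-1 COM:
  x_c1 = (L1/2)*cos(t1) = 2.9 * 0.9205 = 2.6695 m
Horizontal distance from joint 1 to link-2 COM:
  x_c2 = L1*cos(t1) + Lc2*cos(t1+t2)
       = 5.8*0.9205 + 1.4*0.4384 = 5.9526 m
tau1 = m1*g*x_c1 + m2*g*x_c2
     = 11*9.81*2.6695 + 4*9.81*5.9526
     = 288.0619 + 233.5819
     = 521.6438 Nm


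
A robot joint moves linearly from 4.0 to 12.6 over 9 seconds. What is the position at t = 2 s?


s = t/T = 2/9 = 0.2222
p(t) = p0 + (pf-p0)*s
= 4.0 + (12.6 - 4.0) * 0.2222
= 5.9111


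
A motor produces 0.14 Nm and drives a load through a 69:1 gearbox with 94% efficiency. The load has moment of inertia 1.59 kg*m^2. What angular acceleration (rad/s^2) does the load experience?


tau_out = tau_motor * N * eta
= 0.14 * 69 * 0.94 = 9.0804 Nm
alpha = tau_out / I = 9.0804 / 1.59
= 5.7109 rad/s^2


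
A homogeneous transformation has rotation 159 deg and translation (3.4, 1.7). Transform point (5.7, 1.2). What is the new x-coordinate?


x' = cos(theta)*px - sin(theta)*py + tx
= -0.9336*5.7 - 0.3584*1.2 + 3.4
= -2.3514


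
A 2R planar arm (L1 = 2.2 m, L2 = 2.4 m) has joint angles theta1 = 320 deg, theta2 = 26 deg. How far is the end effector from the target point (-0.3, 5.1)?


End effector via forward kinematics:
x = L1*cos(t1) + L2*cos(t1+t2) = 4.014
y = L1*sin(t1) + L2*sin(t1+t2) = -1.9947
Distance to target:
d = sqrt((-0.3 - 4.014)^2 + (5.1 - -1.9947)^2)
= sqrt(18.6107 + 50.3354)
= 8.3034 m


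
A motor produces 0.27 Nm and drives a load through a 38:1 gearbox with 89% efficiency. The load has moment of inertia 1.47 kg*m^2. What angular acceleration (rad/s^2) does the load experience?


tau_out = tau_motor * N * eta
= 0.27 * 38 * 0.89 = 9.1314 Nm
alpha = tau_out / I = 9.1314 / 1.47
= 6.2118 rad/s^2


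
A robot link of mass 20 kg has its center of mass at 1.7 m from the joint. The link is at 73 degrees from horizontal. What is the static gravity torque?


tau = m*g*L*cos(angle)
= 20 * 9.81 * 1.7 * cos(73 deg)
= 20 * 9.81 * 1.7 * 0.2924
= 97.5177 Nm


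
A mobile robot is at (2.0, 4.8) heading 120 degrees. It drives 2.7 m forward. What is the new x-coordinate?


x_new = x0 + d*cos(theta)
= 2.0 + 2.7*cos(120)
= 2.0 + -1.35
= 0.65


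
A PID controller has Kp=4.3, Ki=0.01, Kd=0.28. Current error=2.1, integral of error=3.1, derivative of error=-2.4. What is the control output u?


u = Kp*e + Ki*int(e) + Kd*de/dt
= 4.3*2.1 + 0.01*3.1 + 0.28*(-2.4)
= 9.03 + 0.031 + -0.672
= 8.389


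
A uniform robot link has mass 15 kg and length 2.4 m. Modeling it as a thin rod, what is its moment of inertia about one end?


I = (1/3) * m * L^2
= (1/3) * 15 * 2.4^2
= 0.333333 * 15 * 5.76
= 28.8 kg*m^2


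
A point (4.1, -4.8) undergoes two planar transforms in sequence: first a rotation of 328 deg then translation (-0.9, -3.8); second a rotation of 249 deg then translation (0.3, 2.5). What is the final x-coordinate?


After transform 1:
x1 = cos(328)*4.1 - sin(328)*-4.8 + -0.9 = 0.0334
y1 = sin(328)*4.1 + cos(328)*-4.8 + -3.8 = -10.0433
After transform 2:
x2 = cos(249)*0.0334 - sin(249)*-10.0433 + 0.3
= -9.0882


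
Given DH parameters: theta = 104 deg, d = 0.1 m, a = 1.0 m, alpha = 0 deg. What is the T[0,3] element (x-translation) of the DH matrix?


T[0,3] = a * cos(theta)
= 1.0 * cos(104 deg)
= 1.0 * -0.2419
= -0.2419


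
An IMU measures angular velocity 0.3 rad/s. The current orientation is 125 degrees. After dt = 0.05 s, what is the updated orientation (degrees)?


delta_theta = w * dt = 0.3 * 0.05 = 0.015 rad
= 0.8594 deg
theta_new = 125 + 0.8594 = 125.8594 deg


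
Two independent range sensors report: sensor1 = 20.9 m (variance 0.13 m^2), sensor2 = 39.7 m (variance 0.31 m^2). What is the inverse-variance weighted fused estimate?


w1 = (1/var1) / (1/var1 + 1/var2)
   = 7.6923 / (7.6923 + 3.2258) = 0.7045
w2 = 1 - w1 = 0.2955
fused = w1*s1 + w2*s2 = 14.725 + 11.7295
= 26.4545 m


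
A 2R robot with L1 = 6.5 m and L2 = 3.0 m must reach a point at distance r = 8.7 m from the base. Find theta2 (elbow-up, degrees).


cos(theta2) = (r^2 - L1^2 - L2^2) / (2*L1*L2)
cos(theta2) = (75.69 - 42.25 - 9.0) / 39.0
cos(theta2) = 0.626667
theta2 = 51.1954 degrees


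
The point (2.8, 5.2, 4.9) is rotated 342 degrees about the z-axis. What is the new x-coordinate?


Rotation about z-axis: x' = x*cos(theta) - y*sin(theta)
= 2.8 * 0.9511 - 5.2 * -0.309
= 4.2698


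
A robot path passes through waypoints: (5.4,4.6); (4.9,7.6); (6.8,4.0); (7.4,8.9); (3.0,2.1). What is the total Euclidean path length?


Segment lengths:
  seg1 = sqrt((-0.5)^2 + (3.0)^2) = 3.0414
  seg2 = sqrt((1.9)^2 + (-3.6)^2) = 4.0706
  seg3 = sqrt((0.6)^2 + (4.9)^2) = 4.9366
  seg4 = sqrt((-4.4)^2 + (-6.8)^2) = 8.0994
Total = 20.148


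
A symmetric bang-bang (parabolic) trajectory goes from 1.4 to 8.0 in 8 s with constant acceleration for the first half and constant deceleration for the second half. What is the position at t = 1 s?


Symmetric rest-to-rest: each phase covers (pf-p0)/2 in time T/2. 0.5*a*(T/2)^2 = (pf-p0)/2 => a = 4*(pf-p0)/T^2
a = 4*(8.0-1.4)/8^2 = 0.4125
t = 1 is in the acceleration phase (t <= T/2).
p = p0 + 0.5*a*t^2 = 1.4 + 0.5*0.4125*1^2
= 1.6062


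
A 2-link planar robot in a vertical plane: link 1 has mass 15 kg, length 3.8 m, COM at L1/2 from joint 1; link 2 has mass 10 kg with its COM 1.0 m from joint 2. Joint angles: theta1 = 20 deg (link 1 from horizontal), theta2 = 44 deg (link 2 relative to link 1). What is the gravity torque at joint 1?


Horizontal distance from joint 1 to link-1 COM:
  x_c1 = (L1/2)*cos(t1) = 1.9 * 0.9397 = 1.7854 m
Horizontal distance from joint 1 to link-2 COM:
  x_c2 = L1*cos(t1) + Lc2*cos(t1+t2)
       = 3.8*0.9397 + 1.0*0.4384 = 4.0092 m
tau1 = m1*g*x_c1 + m2*g*x_c2
     = 15*9.81*1.7854 + 10*9.81*4.0092
     = 262.724 + 393.3028
     = 656.0268 Nm


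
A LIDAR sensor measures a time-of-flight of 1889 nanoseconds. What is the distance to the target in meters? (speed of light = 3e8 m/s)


tof = 1889 ns = 1.889e-06 s
dist = c * tof / 2
= 3e8 * 1.889e-06 / 2
= 283.35 m


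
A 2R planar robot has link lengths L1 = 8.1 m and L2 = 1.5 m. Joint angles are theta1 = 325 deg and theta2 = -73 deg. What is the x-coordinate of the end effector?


Convert angles to radians: theta1 = 5.6723, theta2 = -1.2741
x = L1*cos(theta1) + L2*cos(theta1+theta2)
x = 6.6351 + -0.4635
x = 6.1716


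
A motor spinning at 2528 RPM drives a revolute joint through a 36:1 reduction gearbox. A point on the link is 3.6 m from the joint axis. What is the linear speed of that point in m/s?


omega_motor = 2528 * 2*pi/60 = 264.7315 rad/s
omega_joint = omega_motor / 36 = 7.3537 rad/s
v = omega_joint * r = 7.3537 * 3.6
= 26.4732 m/s


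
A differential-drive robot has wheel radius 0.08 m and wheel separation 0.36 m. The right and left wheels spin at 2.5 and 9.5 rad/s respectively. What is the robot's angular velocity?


vR = r*wR = 0.08*2.5 = 0.2 m/s
vL = r*wL = 0.08*9.5 = 0.76 m/s
v = (vR+vL)/2 = 0.48 m/s
omega = (vR-vL)/L = -1.5556 rad/s
angular velocity = -1.5556 rad/s


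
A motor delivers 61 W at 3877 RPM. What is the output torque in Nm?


omega = 3877 * 2*pi/60 = 405.9985 rad/s
tau = P / omega = 61 / 405.9985
= 0.1502 Nm


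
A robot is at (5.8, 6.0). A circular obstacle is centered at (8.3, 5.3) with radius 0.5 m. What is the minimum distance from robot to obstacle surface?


center_dist = sqrt((5.8-8.3)^2 + (6.0-5.3)^2)
= sqrt(6.25 + 0.49)
= 2.5962
min_dist = center_dist - radius = 2.5962 - 0.5 = 2.0962 m


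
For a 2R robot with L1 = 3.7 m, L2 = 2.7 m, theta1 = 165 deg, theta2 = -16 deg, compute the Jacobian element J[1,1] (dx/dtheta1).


J[1,1] = -L1*sin(t1) - L2*sin(t1+t2)
= -3.7*sin(165) - 2.7*sin(149)
= -2.3482


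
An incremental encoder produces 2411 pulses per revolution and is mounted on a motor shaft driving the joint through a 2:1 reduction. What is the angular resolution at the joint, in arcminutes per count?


counts per rev = 2411
effective counts at joint = 2411 * 2 = 4822
resolution = 360*60 / 4822
= 4.4795 arcmin/count


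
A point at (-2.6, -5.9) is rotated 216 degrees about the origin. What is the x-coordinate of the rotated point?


x' = x*cos(theta) - y*sin(theta)
cos(216 deg) = -0.809, sin(216 deg) = -0.5878
x' = -2.6 * -0.809 - -5.9 * -0.5878
= 2.1034 - 3.4679
= -1.3645


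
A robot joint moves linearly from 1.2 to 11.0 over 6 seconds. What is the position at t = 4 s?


s = t/T = 4/6 = 0.6667
p(t) = p0 + (pf-p0)*s
= 1.2 + (11.0 - 1.2) * 0.6667
= 7.7333


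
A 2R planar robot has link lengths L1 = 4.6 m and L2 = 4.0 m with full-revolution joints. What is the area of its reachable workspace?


r_max = L1 + L2 = 8.6 m
r_min = |L1 - L2| = 0.6 m
Area = pi*(r_max^2 - r_min^2)
= pi*(73.96 - 0.36)
= pi * 73.6
= 231.2212 m^2


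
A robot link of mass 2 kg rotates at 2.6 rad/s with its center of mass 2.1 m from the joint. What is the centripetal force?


F = m * omega^2 * r
= 2 * 2.6^2 * 2.1
= 2 * 6.76 * 2.1
= 28.392 N


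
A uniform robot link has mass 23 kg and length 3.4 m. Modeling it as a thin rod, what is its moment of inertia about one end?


I = (1/3) * m * L^2
= (1/3) * 23 * 3.4^2
= 0.333333 * 23 * 11.56
= 88.6267 kg*m^2


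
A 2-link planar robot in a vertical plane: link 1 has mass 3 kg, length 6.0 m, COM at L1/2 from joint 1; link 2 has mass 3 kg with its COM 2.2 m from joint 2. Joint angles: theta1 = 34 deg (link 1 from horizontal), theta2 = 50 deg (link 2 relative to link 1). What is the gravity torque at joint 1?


Horizontal distance from joint 1 to link-1 COM:
  x_c1 = (L1/2)*cos(t1) = 3.0 * 0.829 = 2.4871 m
Horizontal distance from joint 1 to link-2 COM:
  x_c2 = L1*cos(t1) + Lc2*cos(t1+t2)
       = 6.0*0.829 + 2.2*0.1045 = 5.2042 m
tau1 = m1*g*x_c1 + m2*g*x_c2
     = 3*9.81*2.4871 + 3*9.81*5.2042
     = 73.1957 + 153.1593
     = 226.355 Nm


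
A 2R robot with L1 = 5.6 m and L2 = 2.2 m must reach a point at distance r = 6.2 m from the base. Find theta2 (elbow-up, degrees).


cos(theta2) = (r^2 - L1^2 - L2^2) / (2*L1*L2)
cos(theta2) = (38.44 - 31.36 - 4.84) / 24.64
cos(theta2) = 0.090909
theta2 = 84.7841 degrees


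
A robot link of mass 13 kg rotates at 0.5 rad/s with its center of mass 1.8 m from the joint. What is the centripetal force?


F = m * omega^2 * r
= 13 * 0.5^2 * 1.8
= 13 * 0.25 * 1.8
= 5.85 N


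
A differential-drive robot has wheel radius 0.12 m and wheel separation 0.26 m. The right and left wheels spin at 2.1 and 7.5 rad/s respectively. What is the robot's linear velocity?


vR = r*wR = 0.12*2.1 = 0.252 m/s
vL = r*wL = 0.12*7.5 = 0.9 m/s
v = (vR+vL)/2 = 0.576 m/s
omega = (vR-vL)/L = -2.4923 rad/s
linear velocity = 0.576 m/s


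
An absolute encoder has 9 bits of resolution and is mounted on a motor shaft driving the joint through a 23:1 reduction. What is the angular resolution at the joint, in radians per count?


counts = 2^9 = 512
effective counts at joint = 512 * 23 = 11776
resolution = 2*pi / 11776
= 5.3356e-04 rad/count


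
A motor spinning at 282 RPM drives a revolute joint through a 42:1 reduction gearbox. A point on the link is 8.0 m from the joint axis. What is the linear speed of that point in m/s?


omega_motor = 282 * 2*pi/60 = 29.531 rad/s
omega_joint = omega_motor / 42 = 0.7031 rad/s
v = omega_joint * r = 0.7031 * 8.0
= 5.6249 m/s


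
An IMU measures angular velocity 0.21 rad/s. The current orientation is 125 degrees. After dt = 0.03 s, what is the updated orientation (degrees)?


delta_theta = w * dt = 0.21 * 0.03 = 0.0063 rad
= 0.361 deg
theta_new = 125 + 0.361 = 125.361 deg


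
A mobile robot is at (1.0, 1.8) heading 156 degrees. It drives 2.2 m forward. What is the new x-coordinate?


x_new = x0 + d*cos(theta)
= 1.0 + 2.2*cos(156)
= 1.0 + -2.0098
= -1.0098


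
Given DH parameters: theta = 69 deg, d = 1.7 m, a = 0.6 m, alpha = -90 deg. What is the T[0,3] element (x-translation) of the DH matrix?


T[0,3] = a * cos(theta)
= 0.6 * cos(69 deg)
= 0.6 * 0.3584
= 0.215


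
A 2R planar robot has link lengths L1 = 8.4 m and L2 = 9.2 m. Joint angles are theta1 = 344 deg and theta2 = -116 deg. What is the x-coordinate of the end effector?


Convert angles to radians: theta1 = 6.0039, theta2 = -2.0246
x = L1*cos(theta1) + L2*cos(theta1+theta2)
x = 8.0746 + -6.156
x = 1.9186


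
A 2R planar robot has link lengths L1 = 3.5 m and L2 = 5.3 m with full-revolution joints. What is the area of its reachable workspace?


r_max = L1 + L2 = 8.8 m
r_min = |L1 - L2| = 1.8 m
Area = pi*(r_max^2 - r_min^2)
= pi*(77.44 - 3.24)
= pi * 74.2
= 233.1062 m^2


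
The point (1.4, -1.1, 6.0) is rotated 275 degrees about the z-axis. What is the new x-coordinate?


Rotation about z-axis: x' = x*cos(theta) - y*sin(theta)
= 1.4 * 0.0872 - -1.1 * -0.9962
= -0.9738


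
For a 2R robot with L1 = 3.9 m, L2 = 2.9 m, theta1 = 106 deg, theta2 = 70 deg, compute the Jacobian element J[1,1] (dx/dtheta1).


J[1,1] = -L1*sin(t1) - L2*sin(t1+t2)
= -3.9*sin(106) - 2.9*sin(176)
= -3.9512


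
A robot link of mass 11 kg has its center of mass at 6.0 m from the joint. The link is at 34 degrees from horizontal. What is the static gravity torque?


tau = m*g*L*cos(angle)
= 11 * 9.81 * 6.0 * cos(34 deg)
= 11 * 9.81 * 6.0 * 0.829
= 536.7687 Nm


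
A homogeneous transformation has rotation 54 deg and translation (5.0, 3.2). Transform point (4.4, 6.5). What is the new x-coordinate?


x' = cos(theta)*px - sin(theta)*py + tx
= 0.5878*4.4 - 0.809*6.5 + 5.0
= 2.3276


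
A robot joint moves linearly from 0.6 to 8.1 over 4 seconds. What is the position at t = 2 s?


s = t/T = 2/4 = 0.5
p(t) = p0 + (pf-p0)*s
= 0.6 + (8.1 - 0.6) * 0.5
= 4.35


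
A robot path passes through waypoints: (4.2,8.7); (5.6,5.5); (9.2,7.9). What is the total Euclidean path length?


Segment lengths:
  seg1 = sqrt((1.4)^2 + (-3.2)^2) = 3.4928
  seg2 = sqrt((3.6)^2 + (2.4)^2) = 4.3267
Total = 7.8195


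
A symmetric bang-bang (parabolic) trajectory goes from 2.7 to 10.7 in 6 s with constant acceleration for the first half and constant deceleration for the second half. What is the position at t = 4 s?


Symmetric rest-to-rest: each phase covers (pf-p0)/2 in time T/2. 0.5*a*(T/2)^2 = (pf-p0)/2 => a = 4*(pf-p0)/T^2
a = 4*(10.7-2.7)/6^2 = 0.8889
t = 4 is in the deceleration phase (t > T/2).
p = pf - 0.5*a*(T-t)^2 = 10.7 - 0.5*0.8889*2^2
= 8.9222


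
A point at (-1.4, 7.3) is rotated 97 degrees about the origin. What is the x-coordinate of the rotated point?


x' = x*cos(theta) - y*sin(theta)
cos(97 deg) = -0.1219, sin(97 deg) = 0.9925
x' = -1.4 * -0.1219 - 7.3 * 0.9925
= 0.1706 - 7.2456
= -7.075


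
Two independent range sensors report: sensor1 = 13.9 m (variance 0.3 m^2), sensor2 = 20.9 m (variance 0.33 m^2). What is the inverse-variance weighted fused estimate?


w1 = (1/var1) / (1/var1 + 1/var2)
   = 3.3333 / (3.3333 + 3.0303) = 0.5238
w2 = 1 - w1 = 0.4762
fused = w1*s1 + w2*s2 = 7.281 + 9.9524
= 17.2333 m


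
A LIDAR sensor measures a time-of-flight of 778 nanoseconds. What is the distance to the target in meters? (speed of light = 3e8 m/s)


tof = 778 ns = 7.78e-07 s
dist = c * tof / 2
= 3e8 * 7.78e-07 / 2
= 116.7 m


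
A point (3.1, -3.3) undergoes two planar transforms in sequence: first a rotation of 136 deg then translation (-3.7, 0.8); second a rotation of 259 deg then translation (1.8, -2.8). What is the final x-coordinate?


After transform 1:
x1 = cos(136)*3.1 - sin(136)*-3.3 + -3.7 = -3.6376
y1 = sin(136)*3.1 + cos(136)*-3.3 + 0.8 = 5.3273
After transform 2:
x2 = cos(259)*-3.6376 - sin(259)*5.3273 + 1.8
= 7.7235


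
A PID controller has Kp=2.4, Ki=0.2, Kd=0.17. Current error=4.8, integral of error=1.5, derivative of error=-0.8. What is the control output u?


u = Kp*e + Ki*int(e) + Kd*de/dt
= 2.4*4.8 + 0.2*1.5 + 0.17*(-0.8)
= 11.52 + 0.3 + -0.136
= 11.684


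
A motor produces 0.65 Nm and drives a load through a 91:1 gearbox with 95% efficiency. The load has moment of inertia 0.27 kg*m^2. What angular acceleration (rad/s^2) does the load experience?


tau_out = tau_motor * N * eta
= 0.65 * 91 * 0.95 = 56.1925 Nm
alpha = tau_out / I = 56.1925 / 0.27
= 208.1204 rad/s^2


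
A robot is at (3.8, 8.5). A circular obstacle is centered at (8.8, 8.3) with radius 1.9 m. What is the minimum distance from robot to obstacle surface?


center_dist = sqrt((3.8-8.8)^2 + (8.5-8.3)^2)
= sqrt(25.0 + 0.04)
= 5.004
min_dist = center_dist - radius = 5.004 - 1.9 = 3.104 m


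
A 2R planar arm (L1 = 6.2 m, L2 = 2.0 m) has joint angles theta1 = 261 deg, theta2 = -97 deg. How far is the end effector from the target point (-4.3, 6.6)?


End effector via forward kinematics:
x = L1*cos(t1) + L2*cos(t1+t2) = -2.8924
y = L1*sin(t1) + L2*sin(t1+t2) = -5.5724
Distance to target:
d = sqrt((-4.3 - -2.8924)^2 + (6.6 - -5.5724)^2)
= sqrt(1.9813 + 148.1672)
= 12.2535 m


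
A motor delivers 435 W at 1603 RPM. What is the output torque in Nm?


omega = 1603 * 2*pi/60 = 167.8658 rad/s
tau = P / omega = 435 / 167.8658
= 2.5914 Nm


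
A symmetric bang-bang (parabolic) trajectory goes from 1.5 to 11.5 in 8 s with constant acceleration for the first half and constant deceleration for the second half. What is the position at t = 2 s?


Symmetric rest-to-rest: each phase covers (pf-p0)/2 in time T/2. 0.5*a*(T/2)^2 = (pf-p0)/2 => a = 4*(pf-p0)/T^2
a = 4*(11.5-1.5)/8^2 = 0.625
t = 2 is in the acceleration phase (t <= T/2).
p = p0 + 0.5*a*t^2 = 1.5 + 0.5*0.625*2^2
= 2.75


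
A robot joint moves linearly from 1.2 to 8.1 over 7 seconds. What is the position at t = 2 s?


s = t/T = 2/7 = 0.2857
p(t) = p0 + (pf-p0)*s
= 1.2 + (8.1 - 1.2) * 0.2857
= 3.1714


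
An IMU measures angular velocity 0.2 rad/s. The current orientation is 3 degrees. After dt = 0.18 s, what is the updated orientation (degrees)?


delta_theta = w * dt = 0.2 * 0.18 = 0.036 rad
= 2.0626 deg
theta_new = 3 + 2.0626 = 5.0626 deg


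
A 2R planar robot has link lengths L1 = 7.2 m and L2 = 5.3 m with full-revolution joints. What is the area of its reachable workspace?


r_max = L1 + L2 = 12.5 m
r_min = |L1 - L2| = 1.9 m
Area = pi*(r_max^2 - r_min^2)
= pi*(156.25 - 3.61)
= pi * 152.64
= 479.5327 m^2


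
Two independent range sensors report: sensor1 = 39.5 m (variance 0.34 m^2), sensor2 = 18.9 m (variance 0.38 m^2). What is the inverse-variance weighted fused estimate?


w1 = (1/var1) / (1/var1 + 1/var2)
   = 2.9412 / (2.9412 + 2.6316) = 0.5278
w2 = 1 - w1 = 0.4722
fused = w1*s1 + w2*s2 = 20.8472 + 8.925
= 29.7722 m


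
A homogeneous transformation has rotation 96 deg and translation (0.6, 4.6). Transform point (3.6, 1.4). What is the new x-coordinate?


x' = cos(theta)*px - sin(theta)*py + tx
= -0.1045*3.6 - 0.9945*1.4 + 0.6
= -1.1686


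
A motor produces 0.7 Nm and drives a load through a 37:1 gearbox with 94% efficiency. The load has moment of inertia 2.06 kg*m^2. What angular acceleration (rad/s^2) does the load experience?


tau_out = tau_motor * N * eta
= 0.7 * 37 * 0.94 = 24.346 Nm
alpha = tau_out / I = 24.346 / 2.06
= 11.8184 rad/s^2


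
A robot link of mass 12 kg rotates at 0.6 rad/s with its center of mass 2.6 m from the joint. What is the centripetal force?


F = m * omega^2 * r
= 12 * 0.6^2 * 2.6
= 12 * 0.36 * 2.6
= 11.232 N


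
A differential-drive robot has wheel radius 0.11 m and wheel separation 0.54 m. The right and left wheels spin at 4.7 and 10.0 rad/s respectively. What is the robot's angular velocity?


vR = r*wR = 0.11*4.7 = 0.517 m/s
vL = r*wL = 0.11*10.0 = 1.1 m/s
v = (vR+vL)/2 = 0.8085 m/s
omega = (vR-vL)/L = -1.0796 rad/s
angular velocity = -1.0796 rad/s


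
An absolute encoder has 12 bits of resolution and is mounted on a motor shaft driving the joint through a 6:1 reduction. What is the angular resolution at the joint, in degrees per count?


counts = 2^12 = 4096
effective counts at joint = 4096 * 6 = 24576
resolution = 360 / 24576
= 0.0146 deg/count


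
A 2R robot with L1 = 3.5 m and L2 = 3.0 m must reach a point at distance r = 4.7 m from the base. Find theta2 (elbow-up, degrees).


cos(theta2) = (r^2 - L1^2 - L2^2) / (2*L1*L2)
cos(theta2) = (22.09 - 12.25 - 9.0) / 21.0
cos(theta2) = 0.04
theta2 = 87.7076 degrees


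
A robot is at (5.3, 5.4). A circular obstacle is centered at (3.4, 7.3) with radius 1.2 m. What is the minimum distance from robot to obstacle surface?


center_dist = sqrt((5.3-3.4)^2 + (5.4-7.3)^2)
= sqrt(3.61 + 3.61)
= 2.687
min_dist = center_dist - radius = 2.687 - 1.2 = 1.487 m


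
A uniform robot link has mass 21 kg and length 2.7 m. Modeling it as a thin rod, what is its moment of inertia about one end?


I = (1/3) * m * L^2
= (1/3) * 21 * 2.7^2
= 0.333333 * 21 * 7.29
= 51.03 kg*m^2


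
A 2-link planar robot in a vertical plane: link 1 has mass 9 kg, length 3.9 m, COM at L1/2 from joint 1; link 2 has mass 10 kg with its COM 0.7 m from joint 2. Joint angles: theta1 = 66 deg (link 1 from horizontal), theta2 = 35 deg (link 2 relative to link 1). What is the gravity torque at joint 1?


Horizontal distance from joint 1 to link-1 COM:
  x_c1 = (L1/2)*cos(t1) = 1.95 * 0.4067 = 0.7931 m
Horizontal distance from joint 1 to link-2 COM:
  x_c2 = L1*cos(t1) + Lc2*cos(t1+t2)
       = 3.9*0.4067 + 0.7*-0.1908 = 1.4527 m
tau1 = m1*g*x_c1 + m2*g*x_c2
     = 9*9.81*0.7931 + 10*9.81*1.4527
     = 70.026 + 142.5105
     = 212.5365 Nm


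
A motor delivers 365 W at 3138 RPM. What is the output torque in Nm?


omega = 3138 * 2*pi/60 = 328.6106 rad/s
tau = P / omega = 365 / 328.6106
= 1.1107 Nm


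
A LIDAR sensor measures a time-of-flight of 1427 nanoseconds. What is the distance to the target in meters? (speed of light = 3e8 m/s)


tof = 1427 ns = 1.427e-06 s
dist = c * tof / 2
= 3e8 * 1.427e-06 / 2
= 214.05 m


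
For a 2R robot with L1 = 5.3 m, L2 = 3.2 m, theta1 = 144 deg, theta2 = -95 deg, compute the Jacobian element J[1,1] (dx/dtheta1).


J[1,1] = -L1*sin(t1) - L2*sin(t1+t2)
= -5.3*sin(144) - 3.2*sin(49)
= -5.5303


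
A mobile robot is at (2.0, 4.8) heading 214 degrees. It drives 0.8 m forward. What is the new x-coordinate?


x_new = x0 + d*cos(theta)
= 2.0 + 0.8*cos(214)
= 2.0 + -0.6632
= 1.3368


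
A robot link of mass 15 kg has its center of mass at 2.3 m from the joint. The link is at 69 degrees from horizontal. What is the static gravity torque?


tau = m*g*L*cos(angle)
= 15 * 9.81 * 2.3 * cos(69 deg)
= 15 * 9.81 * 2.3 * 0.3584
= 121.2878 Nm


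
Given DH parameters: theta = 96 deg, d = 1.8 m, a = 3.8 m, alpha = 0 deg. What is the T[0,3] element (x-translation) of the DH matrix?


T[0,3] = a * cos(theta)
= 3.8 * cos(96 deg)
= 3.8 * -0.1045
= -0.3972


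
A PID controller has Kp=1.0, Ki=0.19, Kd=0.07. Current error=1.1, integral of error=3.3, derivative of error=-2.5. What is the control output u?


u = Kp*e + Ki*int(e) + Kd*de/dt
= 1.0*1.1 + 0.19*3.3 + 0.07*(-2.5)
= 1.1 + 0.627 + -0.175
= 1.552


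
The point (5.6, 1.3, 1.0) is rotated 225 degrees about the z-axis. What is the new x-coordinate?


Rotation about z-axis: x' = x*cos(theta) - y*sin(theta)
= 5.6 * -0.7071 - 1.3 * -0.7071
= -3.0406


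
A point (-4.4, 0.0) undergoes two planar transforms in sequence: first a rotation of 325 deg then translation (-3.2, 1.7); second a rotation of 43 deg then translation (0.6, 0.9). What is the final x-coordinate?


After transform 1:
x1 = cos(325)*-4.4 - sin(325)*0.0 + -3.2 = -6.8043
y1 = sin(325)*-4.4 + cos(325)*0.0 + 1.7 = 4.2237
After transform 2:
x2 = cos(43)*-6.8043 - sin(43)*4.2237 + 0.6
= -7.2569


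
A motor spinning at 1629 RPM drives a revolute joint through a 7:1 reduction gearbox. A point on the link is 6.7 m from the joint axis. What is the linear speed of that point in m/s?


omega_motor = 1629 * 2*pi/60 = 170.5885 rad/s
omega_joint = omega_motor / 7 = 24.3698 rad/s
v = omega_joint * r = 24.3698 * 6.7
= 163.2775 m/s


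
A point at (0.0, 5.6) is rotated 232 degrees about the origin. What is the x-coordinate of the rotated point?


x' = x*cos(theta) - y*sin(theta)
cos(232 deg) = -0.6157, sin(232 deg) = -0.788
x' = 0.0 * -0.6157 - 5.6 * -0.788
= -0.0 - -4.4129
= 4.4129


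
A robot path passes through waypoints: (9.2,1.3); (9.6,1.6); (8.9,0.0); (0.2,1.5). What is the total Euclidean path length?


Segment lengths:
  seg1 = sqrt((0.4)^2 + (0.3)^2) = 0.5
  seg2 = sqrt((-0.7)^2 + (-1.6)^2) = 1.7464
  seg3 = sqrt((-8.7)^2 + (1.5)^2) = 8.8284
Total = 11.0748


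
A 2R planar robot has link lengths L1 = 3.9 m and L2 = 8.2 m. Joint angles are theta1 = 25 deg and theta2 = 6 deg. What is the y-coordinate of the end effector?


Convert angles to radians: theta1 = 0.4363, theta2 = 0.1047
y = L1*sin(theta1) + L2*sin(theta1+theta2)
y = 1.6482 + 4.2233
y = 5.8715


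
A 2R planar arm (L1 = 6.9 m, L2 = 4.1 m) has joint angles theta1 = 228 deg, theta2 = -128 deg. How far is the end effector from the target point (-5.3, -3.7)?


End effector via forward kinematics:
x = L1*cos(t1) + L2*cos(t1+t2) = -5.329
y = L1*sin(t1) + L2*sin(t1+t2) = -1.09
Distance to target:
d = sqrt((-5.3 - -5.329)^2 + (-3.7 - -1.09)^2)
= sqrt(0.0008 + 6.8122)
= 2.6102 m


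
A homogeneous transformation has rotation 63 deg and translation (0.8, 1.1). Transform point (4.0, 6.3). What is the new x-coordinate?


x' = cos(theta)*px - sin(theta)*py + tx
= 0.454*4.0 - 0.891*6.3 + 0.8
= -2.9974


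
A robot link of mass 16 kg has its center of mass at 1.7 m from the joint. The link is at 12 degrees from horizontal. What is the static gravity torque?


tau = m*g*L*cos(angle)
= 16 * 9.81 * 1.7 * cos(12 deg)
= 16 * 9.81 * 1.7 * 0.9781
= 261.0011 Nm


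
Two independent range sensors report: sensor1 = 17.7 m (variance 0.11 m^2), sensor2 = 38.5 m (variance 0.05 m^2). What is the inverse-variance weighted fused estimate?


w1 = (1/var1) / (1/var1 + 1/var2)
   = 9.0909 / (9.0909 + 20.0) = 0.3125
w2 = 1 - w1 = 0.6875
fused = w1*s1 + w2*s2 = 5.5312 + 26.4688
= 32.0 m


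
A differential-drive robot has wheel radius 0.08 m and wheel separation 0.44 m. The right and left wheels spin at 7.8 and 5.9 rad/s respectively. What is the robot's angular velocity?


vR = r*wR = 0.08*7.8 = 0.624 m/s
vL = r*wL = 0.08*5.9 = 0.472 m/s
v = (vR+vL)/2 = 0.548 m/s
omega = (vR-vL)/L = 0.3455 rad/s
angular velocity = 0.3455 rad/s


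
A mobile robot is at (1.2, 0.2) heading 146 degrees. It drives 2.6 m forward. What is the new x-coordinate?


x_new = x0 + d*cos(theta)
= 1.2 + 2.6*cos(146)
= 1.2 + -2.1555
= -0.9555


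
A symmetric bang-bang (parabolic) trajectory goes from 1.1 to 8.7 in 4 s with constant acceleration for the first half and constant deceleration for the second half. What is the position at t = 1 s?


Symmetric rest-to-rest: each phase covers (pf-p0)/2 in time T/2. 0.5*a*(T/2)^2 = (pf-p0)/2 => a = 4*(pf-p0)/T^2
a = 4*(8.7-1.1)/4^2 = 1.9
t = 1 is in the acceleration phase (t <= T/2).
p = p0 + 0.5*a*t^2 = 1.1 + 0.5*1.9*1^2
= 2.05


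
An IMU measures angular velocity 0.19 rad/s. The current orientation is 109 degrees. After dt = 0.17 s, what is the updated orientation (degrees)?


delta_theta = w * dt = 0.19 * 0.17 = 0.0323 rad
= 1.8507 deg
theta_new = 109 + 1.8507 = 110.8507 deg


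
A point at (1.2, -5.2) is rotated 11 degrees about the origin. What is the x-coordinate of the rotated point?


x' = x*cos(theta) - y*sin(theta)
cos(11 deg) = 0.9816, sin(11 deg) = 0.1908
x' = 1.2 * 0.9816 - -5.2 * 0.1908
= 1.178 - -0.9922
= 2.1702


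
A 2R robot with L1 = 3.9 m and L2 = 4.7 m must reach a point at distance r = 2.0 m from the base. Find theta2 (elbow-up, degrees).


cos(theta2) = (r^2 - L1^2 - L2^2) / (2*L1*L2)
cos(theta2) = (4.0 - 15.21 - 22.09) / 36.66
cos(theta2) = -0.908347
theta2 = 155.2779 degrees


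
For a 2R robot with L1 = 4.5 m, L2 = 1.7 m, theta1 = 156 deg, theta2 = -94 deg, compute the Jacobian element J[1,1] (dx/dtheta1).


J[1,1] = -L1*sin(t1) - L2*sin(t1+t2)
= -4.5*sin(156) - 1.7*sin(62)
= -3.3313


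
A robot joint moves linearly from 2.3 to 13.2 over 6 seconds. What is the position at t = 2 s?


s = t/T = 2/6 = 0.3333
p(t) = p0 + (pf-p0)*s
= 2.3 + (13.2 - 2.3) * 0.3333
= 5.9333


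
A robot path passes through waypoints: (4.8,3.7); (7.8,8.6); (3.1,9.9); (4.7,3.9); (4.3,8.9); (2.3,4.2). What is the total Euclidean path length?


Segment lengths:
  seg1 = sqrt((3.0)^2 + (4.9)^2) = 5.7454
  seg2 = sqrt((-4.7)^2 + (1.3)^2) = 4.8765
  seg3 = sqrt((1.6)^2 + (-6.0)^2) = 6.2097
  seg4 = sqrt((-0.4)^2 + (5.0)^2) = 5.016
  seg5 = sqrt((-2.0)^2 + (-4.7)^2) = 5.1078
Total = 26.9554


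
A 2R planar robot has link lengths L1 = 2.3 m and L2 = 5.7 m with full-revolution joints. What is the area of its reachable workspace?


r_max = L1 + L2 = 8.0 m
r_min = |L1 - L2| = 3.4 m
Area = pi*(r_max^2 - r_min^2)
= pi*(64.0 - 11.56)
= pi * 52.44
= 164.7451 m^2


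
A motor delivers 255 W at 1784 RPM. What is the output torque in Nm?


omega = 1784 * 2*pi/60 = 186.82 rad/s
tau = P / omega = 255 / 186.82
= 1.3649 Nm


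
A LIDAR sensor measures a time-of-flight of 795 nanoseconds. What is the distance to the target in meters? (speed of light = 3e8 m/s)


tof = 795 ns = 7.95e-07 s
dist = c * tof / 2
= 3e8 * 7.95e-07 / 2
= 119.25 m


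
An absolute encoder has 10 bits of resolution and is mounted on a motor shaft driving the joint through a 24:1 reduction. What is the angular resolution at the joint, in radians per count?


counts = 2^10 = 1024
effective counts at joint = 1024 * 24 = 24576
resolution = 2*pi / 24576
= 2.5566e-04 rad/count


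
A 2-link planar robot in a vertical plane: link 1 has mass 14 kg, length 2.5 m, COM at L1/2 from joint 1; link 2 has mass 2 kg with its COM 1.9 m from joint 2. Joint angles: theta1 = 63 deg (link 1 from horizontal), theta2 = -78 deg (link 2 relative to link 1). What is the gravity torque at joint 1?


Horizontal distance from joint 1 to link-1 COM:
  x_c1 = (L1/2)*cos(t1) = 1.25 * 0.454 = 0.5675 m
Horizontal distance from joint 1 to link-2 COM:
  x_c2 = L1*cos(t1) + Lc2*cos(t1+t2)
       = 2.5*0.454 + 1.9*0.9659 = 2.9702 m
tau1 = m1*g*x_c1 + m2*g*x_c2
     = 14*9.81*0.5675 + 2*9.81*2.9702
     = 77.9388 + 58.276
     = 136.2148 Nm


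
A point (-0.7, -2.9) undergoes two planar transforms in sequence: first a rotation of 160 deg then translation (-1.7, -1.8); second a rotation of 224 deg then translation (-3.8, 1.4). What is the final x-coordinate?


After transform 1:
x1 = cos(160)*-0.7 - sin(160)*-2.9 + -1.7 = -0.0504
y1 = sin(160)*-0.7 + cos(160)*-2.9 + -1.8 = 0.6857
After transform 2:
x2 = cos(224)*-0.0504 - sin(224)*0.6857 + -3.8
= -3.2875


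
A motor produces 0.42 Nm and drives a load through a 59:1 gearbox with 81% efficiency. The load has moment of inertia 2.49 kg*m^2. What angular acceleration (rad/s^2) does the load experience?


tau_out = tau_motor * N * eta
= 0.42 * 59 * 0.81 = 20.0718 Nm
alpha = tau_out / I = 20.0718 / 2.49
= 8.061 rad/s^2


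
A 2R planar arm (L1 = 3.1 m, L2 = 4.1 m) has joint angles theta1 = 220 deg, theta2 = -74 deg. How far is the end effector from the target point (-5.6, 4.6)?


End effector via forward kinematics:
x = L1*cos(t1) + L2*cos(t1+t2) = -5.7738
y = L1*sin(t1) + L2*sin(t1+t2) = 0.3
Distance to target:
d = sqrt((-5.6 - -5.7738)^2 + (4.6 - 0.3)^2)
= sqrt(0.0302 + 18.4896)
= 4.3035 m


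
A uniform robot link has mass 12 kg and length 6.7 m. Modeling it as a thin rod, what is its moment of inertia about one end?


I = (1/3) * m * L^2
= (1/3) * 12 * 6.7^2
= 0.333333 * 12 * 44.89
= 179.56 kg*m^2


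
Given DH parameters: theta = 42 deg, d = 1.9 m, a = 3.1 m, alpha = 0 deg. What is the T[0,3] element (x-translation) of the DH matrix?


T[0,3] = a * cos(theta)
= 3.1 * cos(42 deg)
= 3.1 * 0.7431
= 2.3037


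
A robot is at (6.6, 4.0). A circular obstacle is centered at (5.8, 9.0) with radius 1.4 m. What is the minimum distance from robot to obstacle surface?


center_dist = sqrt((6.6-5.8)^2 + (4.0-9.0)^2)
= sqrt(0.64 + 25.0)
= 5.0636
min_dist = center_dist - radius = 5.0636 - 1.4 = 3.6636 m
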